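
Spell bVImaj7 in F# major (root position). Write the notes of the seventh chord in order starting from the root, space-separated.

D F# A C#

bVImaj7 is built on the lowered scale degree 6. In F# major degree 6 is D#; lowered it becomes D. In F# minor the chord on D is D–F#–A–C#.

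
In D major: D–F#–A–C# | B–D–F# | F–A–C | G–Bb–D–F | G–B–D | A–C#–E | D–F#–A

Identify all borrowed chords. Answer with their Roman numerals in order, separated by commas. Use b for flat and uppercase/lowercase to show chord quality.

The diatonic triads in D major are D, Em, F#m, G, A, Bm, C#dim. D–F#–A–C# = Dmaj7, B–D–F# = Bm, G–B–D = G, A–C#–E = A and D–F#–A = D all belong to that set. F–A–C is not: scale degree 3 in D major carries F#m (iii). In D minor the chord on that degree is F, so here it functions as bIII, borrowed from the parallel minor. But G–Bb–D–F is foreign: the diatonic IV on degree 4 is G, whereas Gm7 comes from D minor. It is labeled iv7.

bIII, iv7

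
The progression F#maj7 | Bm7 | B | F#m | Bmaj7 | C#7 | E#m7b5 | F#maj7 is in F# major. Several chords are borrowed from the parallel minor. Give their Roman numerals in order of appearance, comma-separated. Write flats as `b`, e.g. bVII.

iv7, i

In F# major the diatonic chords are F#, G#m, A#m, B, C#, D#m, E#dim. F#maj7, B, Bmaj7, C#7 and E#m7b5 all belong to that set. Bm7 (B–D–F#–A) is not: scale degree 4 in F# major carries B (IV). In F# minor the chord on that degree is Bm7, so here it functions as iv7, borrowed from the parallel minor. But F#m (F#–A–C#) is foreign: the diatonic I on degree 1 is F#, whereas F#m comes from F# minor. It is labeled i.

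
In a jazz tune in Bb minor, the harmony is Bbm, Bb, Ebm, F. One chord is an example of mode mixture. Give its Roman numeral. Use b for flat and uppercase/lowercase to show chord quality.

I

In Bb minor (with V from harmonic minor) the diatonic chords are Bbm, Cdim, Db, Ebm, F, Gb, Ab. Bbm, Ebm and F are all diatonic. Bb (Bb–D–F) is not: scale degree 1 in Bb minor carries Bbm (i). In Bb major the chord on that degree is Bb, so here it functions as I, borrowed from the parallel major.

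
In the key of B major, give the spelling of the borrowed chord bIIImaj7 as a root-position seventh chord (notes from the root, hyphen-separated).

D-F#-A-C#

bIIImaj7 is built on the lowered scale degree 3. In B major degree 3 is D#; lowered it becomes D. Stacking thirds in B minor on D gives D–F#–A–C#.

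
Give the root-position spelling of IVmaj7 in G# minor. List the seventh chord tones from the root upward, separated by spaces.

C# E# G# B#

The root, C#, is scale degree 4 — the same note in G# minor and G# major; only the chord quality changes. In G# major the chord on C# is C#–E#–G#–B#.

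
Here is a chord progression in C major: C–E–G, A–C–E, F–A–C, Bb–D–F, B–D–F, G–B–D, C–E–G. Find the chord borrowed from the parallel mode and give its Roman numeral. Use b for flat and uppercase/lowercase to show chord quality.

bVII

In C major the diatonic chords are C, Dm, Em, F, G, Am, Bdim. C–E–G = C, A–C–E = Am, F–A–C = F, B–D–F = Bdim and G–B–D = G are all diatonic. Bb–D–F is not: scale degree 7 in C major carries Bdim (vii°). In C minor the chord on that degree is Bb, so here it functions as bVII, borrowed from the parallel minor.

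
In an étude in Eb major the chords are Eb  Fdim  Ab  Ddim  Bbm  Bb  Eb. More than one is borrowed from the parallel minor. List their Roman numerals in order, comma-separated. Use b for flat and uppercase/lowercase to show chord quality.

ii°, v

In Eb major the diatonic chords are Eb, Fm, Gm, Ab, Bb, Cm, Ddim. Of the given chords, Eb, Ab, Ddim and Bb are diatonic. Fdim (F–Ab–Cb) doesn't fit — on degree 2 Eb major would have Fm (ii). Fdim is the degree-2 chord of Eb minor, so it is the borrowed ii°. Bbm (Bb–Db–F) doesn't fit — on degree 5 Eb major would have Bb (V). Bbm is the degree-5 chord of Eb minor, so it is the borrowed v.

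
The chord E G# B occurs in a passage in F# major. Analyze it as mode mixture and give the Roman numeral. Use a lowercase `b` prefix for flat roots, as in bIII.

bVII

E is the lowered form of scale degree 7 in F# major (the diatonic degree 7 is E#). The diatonic chord on degree 7 would be E#dim (vii°), but E–G#–B is the major chord from F# minor. As a borrowed chord it is labeled bVII.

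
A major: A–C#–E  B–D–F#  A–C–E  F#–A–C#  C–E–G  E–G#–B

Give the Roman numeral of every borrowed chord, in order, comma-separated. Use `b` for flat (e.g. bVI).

i, bIII

A major has the diatonic set A, Bm, C#m, D, E, F#m, G#dim. A–C#–E = A, B–D–F# = Bm, F#–A–C# = F#m and E–G#–B = E are all diatonic. But A–C–E is foreign: the diatonic I on degree 1 is A, whereas Am comes from A minor. It is labeled i. C–E–G doesn't fit — on degree 3 A major would have C#m (iii). C is the degree-3 chord of A minor, so it is the borrowed bIII.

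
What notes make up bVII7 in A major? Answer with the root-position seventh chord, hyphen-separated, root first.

Scale degree 7 in A major is G#. bVII7 uses the lowered form, G, taken from A minor. Stacking thirds in A minor on G gives G–B–D–F.

G-B-D-F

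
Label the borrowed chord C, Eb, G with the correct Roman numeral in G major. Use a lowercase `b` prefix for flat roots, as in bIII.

C is scale degree 4 in G major. C–Eb–G is a minor chord — the form found in G minor, not the diatonic IV (C). Borrowed into G major it is written iv.

iv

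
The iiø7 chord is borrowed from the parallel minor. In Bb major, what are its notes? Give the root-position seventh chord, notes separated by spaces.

C Eb Gb Bb

The root, C, is scale degree 2 — the same note in Bb major and Bb minor; only the chord quality changes. In Bb minor the chord on C is C–Eb–Gb–Bb.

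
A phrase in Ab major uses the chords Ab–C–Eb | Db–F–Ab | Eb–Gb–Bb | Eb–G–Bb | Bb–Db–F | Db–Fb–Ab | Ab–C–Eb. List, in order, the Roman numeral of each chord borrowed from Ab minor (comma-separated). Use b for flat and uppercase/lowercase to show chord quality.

In Ab major the diatonic chords are Ab, Bbm, Cm, Db, Eb, Fm, Gdim. Of the given chords, Ab–C–Eb = Ab, Db–F–Ab = Db, Eb–G–Bb = Eb and Bb–Db–F = Bbm are diatonic. Eb–Gb–Bb is not: scale degree 5 in Ab major carries Eb (V). In Ab minor the chord on that degree is Ebm, so here it functions as v, borrowed from the parallel minor. Db–Fb–Ab is not: scale degree 4 in Ab major carries Db (IV). In Ab minor the chord on that degree is Dbm, so here it functions as iv, borrowed from the parallel minor.

v, iv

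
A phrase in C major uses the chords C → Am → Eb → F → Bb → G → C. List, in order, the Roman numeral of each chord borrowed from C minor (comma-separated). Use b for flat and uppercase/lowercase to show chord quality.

C major has the diatonic set C, Dm, Em, F, G, Am, Bdim. Of the given chords, C, Am, F and G are diatonic. Eb (Eb–G–Bb) is not: scale degree 3 in C major carries Em (iii). In C minor the chord on that degree is Eb, so here it functions as bIII, borrowed from the parallel minor. Bb (Bb–D–F) is not: scale degree 7 in C major carries Bdim (vii°). In C minor the chord on that degree is Bb, so here it functions as bVII, borrowed from the parallel minor.

bIII, bVII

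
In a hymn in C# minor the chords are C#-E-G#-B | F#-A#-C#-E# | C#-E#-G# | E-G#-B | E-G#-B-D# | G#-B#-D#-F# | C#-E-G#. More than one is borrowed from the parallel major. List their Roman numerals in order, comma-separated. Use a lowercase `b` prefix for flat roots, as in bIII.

In C# minor (with V from harmonic minor) the diatonic chords are C#m, D#dim, E, F#m, G#, A, B. C#–E–G#–B = C#m7, E–G#–B = E, E–G#–B–D# = Emaj7, G#–B#–D#–F# = G#7 and C#–E–G# = C#m all belong to that set. F#–A#–C#–E# is not: scale degree 4 in C# minor carries F#m (iv). In C# major the chord on that degree is F#maj7, so here it functions as IVmaj7, borrowed from the parallel major. C#–E#–G# is not: scale degree 1 in C# minor carries C#m (i). In C# major the chord on that degree is C#, so here it functions as I, borrowed from the parallel major.

IVmaj7, I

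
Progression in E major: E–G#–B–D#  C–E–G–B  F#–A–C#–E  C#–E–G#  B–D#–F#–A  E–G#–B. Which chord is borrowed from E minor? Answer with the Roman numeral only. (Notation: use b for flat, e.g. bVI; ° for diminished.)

bVImaj7

In E major the diatonic chords are E, F#m, G#m, A, B, C#m, D#dim. E–G#–B–D# = Emaj7, F#–A–C#–E = F#m7, C#–E–G# = C#m, B–D#–F#–A = B7 and E–G#–B = E are all diatonic. C–E–G–B is not: scale degree 6 in E major carries C#m (vi). In E minor the chord on that degree is Cmaj7, so here it functions as bVImaj7, borrowed from the parallel minor.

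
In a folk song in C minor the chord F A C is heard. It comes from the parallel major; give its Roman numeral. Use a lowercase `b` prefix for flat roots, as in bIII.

IV

The root F is the diatonic 4th degree of C minor; the borrowing shows in the chord quality. The diatonic chord on degree 4 would be Fm (iv), but F–A–C is the major chord from C major. As a borrowed chord it is labeled IV.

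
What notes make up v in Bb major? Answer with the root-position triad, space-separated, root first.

F Ab C

v is built on scale degree 5, which is F in both Bb major and its parallel. In Bb minor the chord on F is F–Ab–C.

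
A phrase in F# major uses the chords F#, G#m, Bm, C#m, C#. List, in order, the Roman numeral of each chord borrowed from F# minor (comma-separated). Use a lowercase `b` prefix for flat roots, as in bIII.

iv, v

The diatonic triads in F# major are F#, G#m, A#m, B, C#, D#m, E#dim. F#, G#m and C# are all diatonic. Bm (B–D–F#) is not: scale degree 4 in F# major carries B (IV). In F# minor the chord on that degree is Bm, so here it functions as iv, borrowed from the parallel minor. But C#m (C#–E–G#) is foreign: the diatonic V on degree 5 is C#, whereas C#m comes from F# minor. It is labeled v.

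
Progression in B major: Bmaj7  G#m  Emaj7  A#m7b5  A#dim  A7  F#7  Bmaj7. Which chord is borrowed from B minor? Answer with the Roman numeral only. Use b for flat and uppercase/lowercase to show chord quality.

B major has the diatonic set B, C#m, D#m, E, F#, G#m, A#dim. Of the given chords, Bmaj7, G#m, Emaj7, A#m7b5, A#dim and F#7 are diatonic. A7 (A–C#–E–G) doesn't fit — on degree 7 B major would have A#dim (vii°). A7 is the degree-7 chord of B minor, so it is the borrowed bVII7.

bVII7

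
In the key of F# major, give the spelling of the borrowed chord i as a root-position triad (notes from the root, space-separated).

F# A C#

The root, F#, is scale degree 1 — the same note in F# major and F# minor; only the chord quality changes. Stacking thirds in F# minor on F# gives F#–A–C#.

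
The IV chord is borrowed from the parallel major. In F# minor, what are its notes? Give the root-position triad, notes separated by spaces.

IV is built on scale degree 4, which is B in both F# minor and its parallel. Building the major chord from the parallel major on B: B–D#–F#.

B D# F#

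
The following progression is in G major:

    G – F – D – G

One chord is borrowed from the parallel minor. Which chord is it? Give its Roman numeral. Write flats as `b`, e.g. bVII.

The diatonic triads in G major are G, Am, Bm, C, D, Em, F#dim. G and D both belong to that set. F (F–A–C) is not: scale degree 7 in G major carries F#dim (vii°). In G minor the chord on that degree is F, so here it functions as bVII, borrowed from the parallel minor.

bVII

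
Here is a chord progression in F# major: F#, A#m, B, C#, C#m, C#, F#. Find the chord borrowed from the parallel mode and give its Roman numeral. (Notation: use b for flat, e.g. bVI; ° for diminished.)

v

In F# major the diatonic chords are F#, G#m, A#m, B, C#, D#m, E#dim. F#, A#m, B and C# all belong to that set. But C#m (C#–E–G#) is foreign: the diatonic V on degree 5 is C#, whereas C#m comes from F# minor. It is labeled v.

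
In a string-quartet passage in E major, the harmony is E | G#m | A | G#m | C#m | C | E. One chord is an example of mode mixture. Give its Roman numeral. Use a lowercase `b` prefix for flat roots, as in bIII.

E major has the diatonic set E, F#m, G#m, A, B, C#m, D#dim. E, G#m, A and C#m are all diatonic. But C (C–E–G) is foreign: the diatonic vi on degree 6 is C#m, whereas C comes from E minor. It is labeled bVI.

bVI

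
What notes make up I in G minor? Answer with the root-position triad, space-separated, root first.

G B D

I is built on scale degree 1, which is G in both G minor and its parallel. Building the major chord from the parallel major on G: G–B–D.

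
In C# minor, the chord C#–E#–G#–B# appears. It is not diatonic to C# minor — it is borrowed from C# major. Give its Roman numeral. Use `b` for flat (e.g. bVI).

Imaj7

The root C# is the diatonic 1st degree of C# minor; the borrowing shows in the chord quality. C#–E#–G#–B# is a major-seventh chord — the form found in C# major, not the diatonic i (C#m). Borrowed into C# minor it is written Imaj7.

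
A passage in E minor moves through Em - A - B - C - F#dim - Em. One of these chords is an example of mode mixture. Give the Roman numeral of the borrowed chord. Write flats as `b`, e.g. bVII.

IV

E minor has the diatonic set Em, F#dim, G, Am, B, C, D (with V from harmonic minor). Of the given chords, Em, B, C and F#dim are diatonic. A (A–C#–E) doesn't fit — on degree 4 E minor would have Am (iv). A is the degree-4 chord of E major, so it is the borrowed IV.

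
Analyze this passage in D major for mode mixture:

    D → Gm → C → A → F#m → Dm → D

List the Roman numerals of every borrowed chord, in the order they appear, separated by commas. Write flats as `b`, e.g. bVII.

D major has the diatonic set D, Em, F#m, G, A, Bm, C#dim. D, A and F#m all belong to that set. Gm (G–Bb–D) doesn't fit — on degree 4 D major would have G (IV). Gm is the degree-4 chord of D minor, so it is the borrowed iv. But C (C–E–G) is foreign: the diatonic vii° on degree 7 is C#dim, whereas C comes from D minor. It is labeled bVII. But Dm (D–F–A) is foreign: the diatonic I on degree 1 is D, whereas Dm comes from D minor. It is labeled i.

iv, bVII, i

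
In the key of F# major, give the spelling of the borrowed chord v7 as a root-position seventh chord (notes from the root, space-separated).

C# E G# B

v7 is built on scale degree 5, which is C# in both F# major and its parallel. Stacking thirds in F# minor on C# gives C#–E–G#–B.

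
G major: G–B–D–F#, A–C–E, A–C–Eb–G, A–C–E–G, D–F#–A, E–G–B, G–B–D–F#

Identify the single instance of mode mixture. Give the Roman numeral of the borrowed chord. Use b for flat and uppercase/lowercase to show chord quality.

In G major the diatonic chords are G, Am, Bm, C, D, Em, F#dim. G–B–D–F# = Gmaj7, A–C–E = Am, A–C–E–G = Am7, D–F#–A = D and E–G–B = Em are all diatonic. But A–C–Eb–G is foreign: the diatonic ii on degree 2 is Am, whereas Am7b5 comes from G minor. It is labeled iiø7.

iiø7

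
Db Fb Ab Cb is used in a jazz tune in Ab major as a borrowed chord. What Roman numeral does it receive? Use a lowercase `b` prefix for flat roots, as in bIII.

iv7

Db is scale degree 4 in Ab major. Diatonically Ab major has Db (IV) on that degree; Db–Fb–Ab–Cb is instead the minor-seventh chord native to Ab minor, so it takes the label iv7.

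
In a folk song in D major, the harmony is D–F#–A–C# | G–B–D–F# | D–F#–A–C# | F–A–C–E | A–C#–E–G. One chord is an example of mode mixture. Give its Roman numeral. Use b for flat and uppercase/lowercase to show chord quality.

The diatonic triads in D major are D, Em, F#m, G, A, Bm, C#dim. D–F#–A–C# = Dmaj7, G–B–D–F# = Gmaj7 and A–C#–E–G = A7 are all diatonic. But F–A–C–E is foreign: the diatonic iii on degree 3 is F#m, whereas Fmaj7 comes from D minor. It is labeled bIIImaj7.

bIIImaj7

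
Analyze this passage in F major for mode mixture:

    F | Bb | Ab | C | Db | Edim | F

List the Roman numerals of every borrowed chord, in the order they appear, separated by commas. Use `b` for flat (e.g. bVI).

The diatonic triads in F major are F, Gm, Am, Bb, C, Dm, Edim. F, Bb, C and Edim all belong to that set. But Ab (Ab–C–Eb) is foreign: the diatonic iii on degree 3 is Am, whereas Ab comes from F minor. It is labeled bIII. But Db (Db–F–Ab) is foreign: the diatonic vi on degree 6 is Dm, whereas Db comes from F minor. It is labeled bVI.

bIII, bVI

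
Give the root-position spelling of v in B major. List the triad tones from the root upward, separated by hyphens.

v is built on scale degree 5, which is F# in both B major and its parallel. Stacking thirds in B minor on F# gives F#–A–C#.

F#-A-C#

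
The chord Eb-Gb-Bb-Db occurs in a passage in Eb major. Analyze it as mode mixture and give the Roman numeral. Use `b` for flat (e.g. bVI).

Eb is scale degree 1 in Eb major. The diatonic chord on degree 1 would be Eb (I), but Eb–Gb–Bb–Db is the minor-seventh chord from Eb minor. As a borrowed chord it is labeled i7.

i7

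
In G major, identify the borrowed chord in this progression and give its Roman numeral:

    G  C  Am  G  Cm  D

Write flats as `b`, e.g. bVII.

iv

In G major the diatonic chords are G, Am, Bm, C, D, Em, F#dim. G, C, Am and D all belong to that set. Cm (C–Eb–G) is not: scale degree 4 in G major carries C (IV). In G minor the chord on that degree is Cm, so here it functions as iv, borrowed from the parallel minor.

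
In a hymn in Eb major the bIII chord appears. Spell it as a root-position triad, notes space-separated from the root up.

Gb Bb Db

The root of bIII is the lowered 3rd degree: G becomes Gb. In Eb minor the chord on Gb is Gb–Bb–Db.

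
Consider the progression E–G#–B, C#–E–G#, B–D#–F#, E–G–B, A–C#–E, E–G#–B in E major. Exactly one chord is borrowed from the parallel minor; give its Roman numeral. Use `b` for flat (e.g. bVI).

In E major the diatonic chords are E, F#m, G#m, A, B, C#m, D#dim. E–G#–B = E, C#–E–G# = C#m, B–D#–F# = B and A–C#–E = A all belong to that set. E–G–B doesn't fit — on degree 1 E major would have E (I). Em is the degree-1 chord of E minor, so it is the borrowed i.

i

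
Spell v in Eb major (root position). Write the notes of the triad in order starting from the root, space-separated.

Bb Db F

The root, Bb, is scale degree 5 — the same note in Eb major and Eb minor; only the chord quality changes. In Eb minor the chord on Bb is Bb–Db–F.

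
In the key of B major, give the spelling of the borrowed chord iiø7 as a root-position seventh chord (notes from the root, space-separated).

The root, C#, is scale degree 2 — the same note in B major and B minor; only the chord quality changes. Stacking thirds in B minor on C# gives C#–E–G–B.

C# E G B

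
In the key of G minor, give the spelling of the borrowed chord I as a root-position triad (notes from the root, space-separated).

G B D

I is built on scale degree 1, which is G in both G minor and its parallel. Stacking thirds in G major on G gives G–B–D.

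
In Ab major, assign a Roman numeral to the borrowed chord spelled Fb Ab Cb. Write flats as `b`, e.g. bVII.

In Ab major scale degree 6 is F; Fb is its lowered form, from Ab minor. The diatonic chord on degree 6 would be Fm (vi), but Fb–Ab–Cb is the major chord from Ab minor. As a borrowed chord it is labeled bVI.

bVI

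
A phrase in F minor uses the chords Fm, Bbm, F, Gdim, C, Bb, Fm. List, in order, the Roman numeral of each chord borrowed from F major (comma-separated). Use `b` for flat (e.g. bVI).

I, IV

F minor has the diatonic set Fm, Gdim, Ab, Bbm, C, Db, Eb (with V from harmonic minor). Fm, Bbm, Gdim and C all belong to that set. F (F–A–C) is not: scale degree 1 in F minor carries Fm (i). In F major the chord on that degree is F, so here it functions as I, borrowed from the parallel major. But Bb (Bb–D–F) is foreign: the diatonic iv on degree 4 is Bbm, whereas Bb comes from F major. It is labeled IV.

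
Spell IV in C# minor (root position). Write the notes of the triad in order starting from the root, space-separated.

F# A# C#

The root, F#, is scale degree 4 — the same note in C# minor and C# major; only the chord quality changes. In C# major the chord on F# is F#–A#–C#.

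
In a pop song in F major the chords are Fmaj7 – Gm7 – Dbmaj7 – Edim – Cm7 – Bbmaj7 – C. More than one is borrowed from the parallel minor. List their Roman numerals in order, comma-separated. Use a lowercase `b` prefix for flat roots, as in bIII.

bVImaj7, v7

In F major the diatonic chords are F, Gm, Am, Bb, C, Dm, Edim. Fmaj7, Gm7, Edim, Bbmaj7 and C all belong to that set. Dbmaj7 (Db–F–Ab–C) is not: scale degree 6 in F major carries Dm (vi). In F minor the chord on that degree is Dbmaj7, so here it functions as bVImaj7, borrowed from the parallel minor. But Cm7 (C–Eb–G–Bb) is foreign: the diatonic V on degree 5 is C, whereas Cm7 comes from F minor. It is labeled v7.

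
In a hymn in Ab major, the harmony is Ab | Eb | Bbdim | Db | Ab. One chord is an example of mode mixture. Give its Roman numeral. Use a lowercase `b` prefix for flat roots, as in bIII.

ii°

In Ab major the diatonic chords are Ab, Bbm, Cm, Db, Eb, Fm, Gdim. Ab, Eb and Db all belong to that set. But Bbdim (Bb–Db–Fb) is foreign: the diatonic ii on degree 2 is Bbm, whereas Bbdim comes from Ab minor. It is labeled ii°.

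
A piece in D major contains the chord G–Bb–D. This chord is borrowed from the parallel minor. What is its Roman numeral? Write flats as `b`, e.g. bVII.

The root G is the diatonic 4th degree of D major; the borrowing shows in the chord quality. G–Bb–D is a minor chord — the form found in D minor, not the diatonic IV (G). Borrowed into D major it is written iv.

iv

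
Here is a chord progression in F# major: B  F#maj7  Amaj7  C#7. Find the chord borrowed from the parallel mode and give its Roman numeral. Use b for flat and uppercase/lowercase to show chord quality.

In F# major the diatonic chords are F#, G#m, A#m, B, C#, D#m, E#dim. Of the given chords, B, F#maj7 and C#7 are diatonic. But Amaj7 (A–C#–E–G#) is foreign: the diatonic iii on degree 3 is A#m, whereas Amaj7 comes from F# minor. It is labeled bIIImaj7.

bIIImaj7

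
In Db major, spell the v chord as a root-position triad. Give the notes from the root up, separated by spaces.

v is built on scale degree 5, which is Ab in both Db major and its parallel. Stacking thirds in Db minor on Ab gives Ab–Cb–Eb.

Ab Cb Eb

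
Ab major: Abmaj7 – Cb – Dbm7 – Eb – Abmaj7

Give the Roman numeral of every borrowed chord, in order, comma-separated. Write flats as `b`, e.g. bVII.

Ab major has the diatonic set Ab, Bbm, Cm, Db, Eb, Fm, Gdim. Of the given chords, Abmaj7 and Eb are diatonic. But Cb (Cb–Eb–Gb) is foreign: the diatonic iii on degree 3 is Cm, whereas Cb comes from Ab minor. It is labeled bIII. Dbm7 (Db–Fb–Ab–Cb) doesn't fit — on degree 4 Ab major would have Db (IV). Dbm7 is the degree-4 chord of Ab minor, so it is the borrowed iv7.

bIII, iv7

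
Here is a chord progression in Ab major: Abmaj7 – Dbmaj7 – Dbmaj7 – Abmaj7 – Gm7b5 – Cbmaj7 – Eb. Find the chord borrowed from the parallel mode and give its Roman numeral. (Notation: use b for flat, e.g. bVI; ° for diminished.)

Ab major has the diatonic set Ab, Bbm, Cm, Db, Eb, Fm, Gdim. Abmaj7, Dbmaj7, Gm7b5 and Eb all belong to that set. Cbmaj7 (Cb–Eb–Gb–Bb) doesn't fit — on degree 3 Ab major would have Cm (iii). Cbmaj7 is the degree-3 chord of Ab minor, so it is the borrowed bIIImaj7.

bIIImaj7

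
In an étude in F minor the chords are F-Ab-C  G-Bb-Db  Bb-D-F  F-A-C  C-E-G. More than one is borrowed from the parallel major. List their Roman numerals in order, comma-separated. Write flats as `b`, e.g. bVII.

In F minor (with V from harmonic minor) the diatonic chords are Fm, Gdim, Ab, Bbm, C, Db, Eb. F–Ab–C = Fm, G–Bb–Db = Gdim and C–E–G = C are all diatonic. Bb–D–F doesn't fit — on degree 4 F minor would have Bbm (iv). Bb is the degree-4 chord of F major, so it is the borrowed IV. F–A–C is not: scale degree 1 in F minor carries Fm (i). In F major the chord on that degree is F, so here it functions as I, borrowed from the parallel major.

IV, I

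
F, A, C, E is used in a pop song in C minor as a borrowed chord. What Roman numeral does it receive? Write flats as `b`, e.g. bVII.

IVmaj7

F is scale degree 4 in C minor. The diatonic chord on degree 4 would be Fm (iv), but F–A–C–E is the major-seventh chord from C major. As a borrowed chord it is labeled IVmaj7.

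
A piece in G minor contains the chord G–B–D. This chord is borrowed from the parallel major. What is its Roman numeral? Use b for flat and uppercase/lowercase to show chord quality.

The root G is the diatonic 1st degree of G minor; the borrowing shows in the chord quality. Diatonically G minor has Gm (i) on that degree; G–B–D is instead the major chord native to G major, so it takes the label I.

I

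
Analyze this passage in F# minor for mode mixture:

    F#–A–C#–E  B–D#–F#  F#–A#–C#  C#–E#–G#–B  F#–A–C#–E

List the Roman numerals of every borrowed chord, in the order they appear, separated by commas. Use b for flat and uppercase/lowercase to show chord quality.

The diatonic triads in F# minor (with V from harmonic minor) are F#m, G#dim, A, Bm, C#, D, E. F#–A–C#–E = F#m7 and C#–E#–G#–B = C#7 are both diatonic. B–D#–F# is not: scale degree 4 in F# minor carries Bm (iv). In F# major the chord on that degree is B, so here it functions as IV, borrowed from the parallel major. F#–A#–C# doesn't fit — on degree 1 F# minor would have F#m (i). F# is the degree-1 chord of F# major, so it is the borrowed I.

IV, I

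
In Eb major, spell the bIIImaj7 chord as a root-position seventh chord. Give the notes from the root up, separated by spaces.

bIIImaj7 is built on the lowered scale degree 3. In Eb major degree 3 is G; lowered it becomes Gb. Stacking thirds in Eb minor on Gb gives Gb–Bb–Db–F.

Gb Bb Db F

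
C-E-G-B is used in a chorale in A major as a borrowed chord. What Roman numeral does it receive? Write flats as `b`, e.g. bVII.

bIIImaj7

The root C is the lowered 3rd scale degree — diatonically A major has C# there. The diatonic chord on degree 3 would be C#m (iii), but C–E–G–B is the major-seventh chord from A minor. As a borrowed chord it is labeled bIIImaj7.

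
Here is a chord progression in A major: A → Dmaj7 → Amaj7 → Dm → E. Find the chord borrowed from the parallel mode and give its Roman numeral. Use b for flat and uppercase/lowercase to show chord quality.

iv

The diatonic triads in A major are A, Bm, C#m, D, E, F#m, G#dim. A, Dmaj7, Amaj7 and E are all diatonic. Dm (D–F–A) doesn't fit — on degree 4 A major would have D (IV). Dm is the degree-4 chord of A minor, so it is the borrowed iv.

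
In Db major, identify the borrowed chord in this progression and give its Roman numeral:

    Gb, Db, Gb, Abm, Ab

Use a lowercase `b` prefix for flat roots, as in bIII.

v

The diatonic triads in Db major are Db, Ebm, Fm, Gb, Ab, Bbm, Cdim. Of the given chords, Gb, Db and Ab are diatonic. But Abm (Ab–Cb–Eb) is foreign: the diatonic V on degree 5 is Ab, whereas Abm comes from Db minor. It is labeled v.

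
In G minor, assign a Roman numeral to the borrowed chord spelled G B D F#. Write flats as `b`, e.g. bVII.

Imaj7

The root G is the diatonic 1st degree of G minor; the borrowing shows in the chord quality. Diatonically G minor has Gm (i) on that degree; G–B–D–F# is instead the major-seventh chord native to G major, so it takes the label Imaj7.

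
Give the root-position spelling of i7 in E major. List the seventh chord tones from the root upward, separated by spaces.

The root, E, is scale degree 1 — the same note in E major and E minor; only the chord quality changes. In E minor the chord on E is E–G–B–D.

E G B D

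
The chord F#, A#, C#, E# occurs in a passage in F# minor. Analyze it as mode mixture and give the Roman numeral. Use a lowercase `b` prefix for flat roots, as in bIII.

The root F# is the diatonic 1st degree of F# minor; the borrowing shows in the chord quality. F#–A#–C#–E# is a major-seventh chord — the form found in F# major, not the diatonic i (F#m). Borrowed into F# minor it is written Imaj7.

Imaj7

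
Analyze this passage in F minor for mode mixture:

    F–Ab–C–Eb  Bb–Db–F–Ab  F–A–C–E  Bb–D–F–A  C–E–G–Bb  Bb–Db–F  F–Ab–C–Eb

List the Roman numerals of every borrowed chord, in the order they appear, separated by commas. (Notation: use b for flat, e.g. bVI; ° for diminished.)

Imaj7, IVmaj7

The diatonic triads in F minor (with V from harmonic minor) are Fm, Gdim, Ab, Bbm, C, Db, Eb. F–Ab–C–Eb = Fm7, Bb–Db–F–Ab = Bbm7, C–E–G–Bb = C7 and Bb–Db–F = Bbm all belong to that set. But F–A–C–E is foreign: the diatonic i on degree 1 is Fm, whereas Fmaj7 comes from F major. It is labeled Imaj7. Bb–D–F–A doesn't fit — on degree 4 F minor would have Bbm (iv). Bbmaj7 is the degree-4 chord of F major, so it is the borrowed IVmaj7.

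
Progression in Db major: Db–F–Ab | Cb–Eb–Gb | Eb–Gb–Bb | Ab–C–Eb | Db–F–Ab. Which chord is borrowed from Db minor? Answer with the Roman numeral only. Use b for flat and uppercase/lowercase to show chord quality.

The diatonic triads in Db major are Db, Ebm, Fm, Gb, Ab, Bbm, Cdim. Db–F–Ab = Db, Eb–Gb–Bb = Ebm and Ab–C–Eb = Ab are all diatonic. But Cb–Eb–Gb is foreign: the diatonic vii° on degree 7 is Cdim, whereas Cb comes from Db minor. It is labeled bVII.

bVII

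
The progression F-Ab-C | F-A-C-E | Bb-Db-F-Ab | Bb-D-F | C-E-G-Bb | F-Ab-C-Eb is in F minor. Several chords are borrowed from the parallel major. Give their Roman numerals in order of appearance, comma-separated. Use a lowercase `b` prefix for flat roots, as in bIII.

Imaj7, IV

The diatonic triads in F minor (with V from harmonic minor) are Fm, Gdim, Ab, Bbm, C, Db, Eb. F–Ab–C = Fm, Bb–Db–F–Ab = Bbm7, C–E–G–Bb = C7 and F–Ab–C–Eb = Fm7 are all diatonic. F–A–C–E doesn't fit — on degree 1 F minor would have Fm (i). Fmaj7 is the degree-1 chord of F major, so it is the borrowed Imaj7. Bb–D–F is not: scale degree 4 in F minor carries Bbm (iv). In F major the chord on that degree is Bb, so here it functions as IV, borrowed from the parallel major.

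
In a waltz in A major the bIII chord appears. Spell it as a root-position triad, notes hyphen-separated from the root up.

C-E-G

Scale degree 3 in A major is C#. bIII uses the lowered form, C, taken from A minor. In A minor the chord on C is C–E–G.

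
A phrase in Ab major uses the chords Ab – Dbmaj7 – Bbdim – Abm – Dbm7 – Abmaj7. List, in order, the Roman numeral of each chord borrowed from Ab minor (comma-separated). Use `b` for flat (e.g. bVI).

ii°, i, iv7

The diatonic triads in Ab major are Ab, Bbm, Cm, Db, Eb, Fm, Gdim. Ab, Dbmaj7 and Abmaj7 are all diatonic. But Bbdim (Bb–Db–Fb) is foreign: the diatonic ii on degree 2 is Bbm, whereas Bbdim comes from Ab minor. It is labeled ii°. Abm (Ab–Cb–Eb) is not: scale degree 1 in Ab major carries Ab (I). In Ab minor the chord on that degree is Abm, so here it functions as i, borrowed from the parallel minor. Dbm7 (Db–Fb–Ab–Cb) is not: scale degree 4 in Ab major carries Db (IV). In Ab minor the chord on that degree is Dbm7, so here it functions as iv7, borrowed from the parallel minor.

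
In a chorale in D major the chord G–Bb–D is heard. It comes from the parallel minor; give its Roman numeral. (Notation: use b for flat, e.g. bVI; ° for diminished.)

The root G is the diatonic 4th degree of D major; the borrowing shows in the chord quality. The diatonic chord on degree 4 would be G (IV), but G–Bb–D is the minor chord from D minor. As a borrowed chord it is labeled iv.

iv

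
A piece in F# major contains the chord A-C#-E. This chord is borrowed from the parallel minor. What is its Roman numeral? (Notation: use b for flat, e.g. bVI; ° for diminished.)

The root A is the lowered 3rd scale degree — diatonically F# major has A# there. Diatonically F# major has A#m (iii) on that degree; A–C#–E is instead the major chord native to F# minor, so it takes the label bIII.

bIII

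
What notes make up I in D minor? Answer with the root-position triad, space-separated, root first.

The root, D, is scale degree 1 — the same note in D minor and D major; only the chord quality changes. Building the major chord from the parallel major on D: D–F#–A.

D F# A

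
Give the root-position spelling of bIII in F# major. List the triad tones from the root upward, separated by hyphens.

The root of bIII is the lowered 3rd degree: A# becomes A. Stacking thirds in F# minor on A gives A–C#–E.

A-C#-E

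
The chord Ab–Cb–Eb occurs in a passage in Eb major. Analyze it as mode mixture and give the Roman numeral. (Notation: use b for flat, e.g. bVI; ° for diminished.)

Ab is scale degree 4 in Eb major. Ab–Cb–Eb is a minor chord — the form found in Eb minor, not the diatonic IV (Ab). Borrowed into Eb major it is written iv.

iv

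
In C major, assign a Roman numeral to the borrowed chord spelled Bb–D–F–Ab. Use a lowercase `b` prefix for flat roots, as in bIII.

Bb is the lowered form of scale degree 7 in C major (the diatonic degree 7 is B). The diatonic chord on degree 7 would be Bdim (vii°), but Bb–D–F–Ab is the dominant-seventh chord from C minor. As a borrowed chord it is labeled bVII7.

bVII7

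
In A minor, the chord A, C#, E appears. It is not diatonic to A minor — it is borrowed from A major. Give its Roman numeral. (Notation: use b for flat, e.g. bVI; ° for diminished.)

The root A is the diatonic 1st degree of A minor; the borrowing shows in the chord quality. Diatonically A minor has Am (i) on that degree; A–C#–E is instead the major chord native to A major, so it takes the label I.

I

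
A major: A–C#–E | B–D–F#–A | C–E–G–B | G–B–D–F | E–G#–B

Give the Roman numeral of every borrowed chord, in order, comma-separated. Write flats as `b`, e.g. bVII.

bIIImaj7, bVII7

A major has the diatonic set A, Bm, C#m, D, E, F#m, G#dim. A–C#–E = A, B–D–F#–A = Bm7 and E–G#–B = E all belong to that set. C–E–G–B doesn't fit — on degree 3 A major would have C#m (iii). Cmaj7 is the degree-3 chord of A minor, so it is the borrowed bIIImaj7. G–B–D–F doesn't fit — on degree 7 A major would have G#dim (vii°). G7 is the degree-7 chord of A minor, so it is the borrowed bVII7.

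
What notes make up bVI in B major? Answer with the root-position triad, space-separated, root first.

The root of bVI is the lowered 6th degree: G# becomes G. Building the major chord from the parallel minor on G: G–B–D.

G B D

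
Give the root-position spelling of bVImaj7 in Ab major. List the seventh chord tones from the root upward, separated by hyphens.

Scale degree 6 in Ab major is F. bVImaj7 uses the lowered form, Fb, taken from Ab minor. Stacking thirds in Ab minor on Fb gives Fb–Ab–Cb–Eb.

Fb-Ab-Cb-Eb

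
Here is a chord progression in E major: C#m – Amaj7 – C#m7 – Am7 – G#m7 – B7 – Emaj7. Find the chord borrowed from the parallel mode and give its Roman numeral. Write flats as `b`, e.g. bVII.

In E major the diatonic chords are E, F#m, G#m, A, B, C#m, D#dim. C#m, Amaj7, C#m7, G#m7, B7 and Emaj7 are all diatonic. But Am7 (A–C–E–G) is foreign: the diatonic IV on degree 4 is A, whereas Am7 comes from E minor. It is labeled iv7.

iv7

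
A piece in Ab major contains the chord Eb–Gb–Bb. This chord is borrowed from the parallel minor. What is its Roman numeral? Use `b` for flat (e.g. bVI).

v

Eb is scale degree 5 in Ab major. The diatonic chord on degree 5 would be Eb (V), but Eb–Gb–Bb is the minor chord from Ab minor. As a borrowed chord it is labeled v.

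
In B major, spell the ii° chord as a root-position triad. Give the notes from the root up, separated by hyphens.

C#-E-G

The root, C#, is scale degree 2 — the same note in B major and B minor; only the chord quality changes. In B minor the chord on C# is C#–E–G.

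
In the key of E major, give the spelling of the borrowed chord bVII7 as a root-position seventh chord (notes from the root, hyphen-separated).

D-F#-A-C

The root of bVII7 is the lowered 7th degree: D# becomes D. In E minor the chord on D is D–F#–A–C.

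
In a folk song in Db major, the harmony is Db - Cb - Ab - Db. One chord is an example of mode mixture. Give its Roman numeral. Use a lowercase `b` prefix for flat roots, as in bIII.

bVII

Db major has the diatonic set Db, Ebm, Fm, Gb, Ab, Bbm, Cdim. Db and Ab are both diatonic. Cb (Cb–Eb–Gb) is not: scale degree 7 in Db major carries Cdim (vii°). In Db minor the chord on that degree is Cb, so here it functions as bVII, borrowed from the parallel minor.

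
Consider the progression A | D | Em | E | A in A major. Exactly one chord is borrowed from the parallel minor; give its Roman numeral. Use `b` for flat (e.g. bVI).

In A major the diatonic chords are A, Bm, C#m, D, E, F#m, G#dim. Of the given chords, A, D and E are diatonic. Em (E–G–B) is not: scale degree 5 in A major carries E (V). In A minor the chord on that degree is Em, so here it functions as v, borrowed from the parallel minor.

v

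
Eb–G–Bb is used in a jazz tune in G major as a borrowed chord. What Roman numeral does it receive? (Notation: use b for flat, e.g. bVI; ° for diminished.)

The root Eb is the lowered 6th scale degree — diatonically G major has E there. Diatonically G major has Em (vi) on that degree; Eb–G–Bb is instead the major chord native to G minor, so it takes the label bVI.

bVI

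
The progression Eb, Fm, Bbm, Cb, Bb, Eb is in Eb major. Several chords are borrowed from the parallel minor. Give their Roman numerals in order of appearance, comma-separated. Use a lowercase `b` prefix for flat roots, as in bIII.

In Eb major the diatonic chords are Eb, Fm, Gm, Ab, Bb, Cm, Ddim. Of the given chords, Eb, Fm and Bb are diatonic. But Bbm (Bb–Db–F) is foreign: the diatonic V on degree 5 is Bb, whereas Bbm comes from Eb minor. It is labeled v. But Cb (Cb–Eb–Gb) is foreign: the diatonic vi on degree 6 is Cm, whereas Cb comes from Eb minor. It is labeled bVI.

v, bVI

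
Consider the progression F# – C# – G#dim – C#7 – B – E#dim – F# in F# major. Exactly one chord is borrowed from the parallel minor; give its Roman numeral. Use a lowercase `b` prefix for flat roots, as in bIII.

ii°

The diatonic triads in F# major are F#, G#m, A#m, B, C#, D#m, E#dim. Of the given chords, F#, C#, C#7, B and E#dim are diatonic. G#dim (G#–B–D) is not: scale degree 2 in F# major carries G#m (ii). In F# minor the chord on that degree is G#dim, so here it functions as ii°, borrowed from the parallel minor.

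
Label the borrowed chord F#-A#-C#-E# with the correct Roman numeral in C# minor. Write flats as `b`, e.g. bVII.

The root F# is the diatonic 4th degree of C# minor; the borrowing shows in the chord quality. F#–A#–C#–E# is a major-seventh chord — the form found in C# major, not the diatonic iv (F#m). Borrowed into C# minor it is written IVmaj7.

IVmaj7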